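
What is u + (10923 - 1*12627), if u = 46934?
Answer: 45230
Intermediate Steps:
u + (10923 - 1*12627) = 46934 + (10923 - 1*12627) = 46934 + (10923 - 12627) = 46934 - 1704 = 45230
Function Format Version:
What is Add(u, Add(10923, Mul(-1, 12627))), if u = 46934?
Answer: 45230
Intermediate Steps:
Add(u, Add(10923, Mul(-1, 12627))) = Add(46934, Add(10923, Mul(-1, 12627))) = Add(46934, Add(10923, -12627)) = Add(46934, -1704) = 45230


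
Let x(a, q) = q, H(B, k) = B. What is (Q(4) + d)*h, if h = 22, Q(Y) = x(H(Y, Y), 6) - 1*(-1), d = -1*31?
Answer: -528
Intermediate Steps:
d = -31
Q(Y) = 7 (Q(Y) = 6 - 1*(-1) = 6 + 1 = 7)
(Q(4) + d)*h = (7 - 31)*22 = -24*22 = -528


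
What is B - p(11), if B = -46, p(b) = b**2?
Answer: -167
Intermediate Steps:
B - p(11) = -46 - 1*11**2 = -46 - 1*121 = -46 - 121 = -167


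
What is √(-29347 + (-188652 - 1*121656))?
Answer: I*√339655 ≈ 582.8*I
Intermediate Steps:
√(-29347 + (-188652 - 1*121656)) = √(-29347 + (-188652 - 121656)) = √(-29347 - 310308) = √(-339655) = I*√339655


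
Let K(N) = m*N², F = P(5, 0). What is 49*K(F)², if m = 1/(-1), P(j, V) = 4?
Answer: 12544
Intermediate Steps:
F = 4
m = -1
K(N) = -N²
49*K(F)² = 49*(-1*4²)² = 49*(-1*16)² = 49*(-16)² = 49*256 = 12544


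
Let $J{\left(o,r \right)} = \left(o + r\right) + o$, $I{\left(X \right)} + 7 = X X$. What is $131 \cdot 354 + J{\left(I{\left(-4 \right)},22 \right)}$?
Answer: $46414$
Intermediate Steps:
$I{\left(X \right)} = -7 + X^{2}$ ($I{\left(X \right)} = -7 + X X = -7 + X^{2}$)
$J{\left(o,r \right)} = r + 2 o$
$131 \cdot 354 + J{\left(I{\left(-4 \right)},22 \right)} = 131 \cdot 354 + \left(22 + 2 \left(-7 + \left(-4\right)^{2}\right)\right) = 46374 + \left(22 + 2 \left(-7 + 16\right)\right) = 46374 + \left(22 + 2 \cdot 9\right) = 46374 + \left(22 + 18\right) = 46374 + 40 = 46414$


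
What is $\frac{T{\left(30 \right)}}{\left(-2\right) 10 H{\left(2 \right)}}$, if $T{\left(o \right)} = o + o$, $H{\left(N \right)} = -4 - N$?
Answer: $\frac{1}{2} \approx 0.5$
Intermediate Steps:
$T{\left(o \right)} = 2 o$
$\frac{T{\left(30 \right)}}{\left(-2\right) 10 H{\left(2 \right)}} = \frac{2 \cdot 30}{\left(-2\right) 10 \left(-4 - 2\right)} = \frac{60}{\left(-20\right) \left(-4 - 2\right)} = \frac{60}{\left(-20\right) \left(-6\right)} = \frac{60}{120} = 60 \cdot \frac{1}{120} = \frac{1}{2}$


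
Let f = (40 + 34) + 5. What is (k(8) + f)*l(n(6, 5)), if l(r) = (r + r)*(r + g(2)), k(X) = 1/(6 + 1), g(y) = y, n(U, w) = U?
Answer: 53184/7 ≈ 7597.7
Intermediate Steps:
k(X) = ⅐ (k(X) = 1/7 = ⅐)
f = 79 (f = 74 + 5 = 79)
l(r) = 2*r*(2 + r) (l(r) = (r + r)*(r + 2) = (2*r)*(2 + r) = 2*r*(2 + r))
(k(8) + f)*l(n(6, 5)) = (⅐ + 79)*(2*6*(2 + 6)) = 554*(2*6*8)/7 = (554/7)*96 = 53184/7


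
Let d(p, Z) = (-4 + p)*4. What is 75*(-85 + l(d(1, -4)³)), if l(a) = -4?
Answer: -6675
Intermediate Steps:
d(p, Z) = -16 + 4*p
75*(-85 + l(d(1, -4)³)) = 75*(-85 - 4) = 75*(-89) = -6675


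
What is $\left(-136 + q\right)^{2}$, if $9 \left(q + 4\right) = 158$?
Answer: $\frac{1214404}{81} \approx 14993.0$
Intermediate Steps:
$q = \frac{122}{9}$ ($q = -4 + \frac{1}{9} \cdot 158 = -4 + \frac{158}{9} = \frac{122}{9} \approx 13.556$)
$\left(-136 + q\right)^{2} = \left(-136 + \frac{122}{9}\right)^{2} = \left(- \frac{1102}{9}\right)^{2} = \frac{1214404}{81}$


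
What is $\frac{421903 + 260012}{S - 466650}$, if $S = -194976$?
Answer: $- \frac{227305}{220542} \approx -1.0307$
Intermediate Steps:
$\frac{421903 + 260012}{S - 466650} = \frac{421903 + 260012}{-194976 - 466650} = \frac{681915}{-661626} = 681915 \left(- \frac{1}{661626}\right) = - \frac{227305}{220542}$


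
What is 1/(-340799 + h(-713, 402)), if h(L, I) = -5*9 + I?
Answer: -1/340442 ≈ -2.9374e-6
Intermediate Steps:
h(L, I) = -45 + I
1/(-340799 + h(-713, 402)) = 1/(-340799 + (-45 + 402)) = 1/(-340799 + 357) = 1/(-340442) = -1/340442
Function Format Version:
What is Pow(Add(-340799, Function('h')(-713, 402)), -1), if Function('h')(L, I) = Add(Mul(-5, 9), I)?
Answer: Rational(-1, 340442) ≈ -2.9374e-6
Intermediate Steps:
Function('h')(L, I) = Add(-45, I)
Pow(Add(-340799, Function('h')(-713, 402)), -1) = Pow(Add(-340799, Add(-45, 402)), -1) = Pow(Add(-340799, 357), -1) = Pow(-340442, -1) = Rational(-1, 340442)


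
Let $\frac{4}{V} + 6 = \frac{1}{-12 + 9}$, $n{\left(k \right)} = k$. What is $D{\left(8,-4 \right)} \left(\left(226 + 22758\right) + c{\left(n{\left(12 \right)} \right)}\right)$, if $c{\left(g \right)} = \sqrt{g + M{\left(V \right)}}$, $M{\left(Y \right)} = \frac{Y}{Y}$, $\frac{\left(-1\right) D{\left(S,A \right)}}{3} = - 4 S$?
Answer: $2206464 + 96 \sqrt{13} \approx 2.2068 \cdot 10^{6}$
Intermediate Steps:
$D{\left(S,A \right)} = 12 S$ ($D{\left(S,A \right)} = - 3 \left(- 4 S\right) = 12 S$)
$V = - \frac{12}{19}$ ($V = \frac{4}{-6 + \frac{1}{-12 + 9}} = \frac{4}{-6 + \frac{1}{-3}} = \frac{4}{-6 - \frac{1}{3}} = \frac{4}{- \frac{19}{3}} = 4 \left(- \frac{3}{19}\right) = - \frac{12}{19} \approx -0.63158$)
$M{\left(Y \right)} = 1$
$c{\left(g \right)} = \sqrt{1 + g}$ ($c{\left(g \right)} = \sqrt{g + 1} = \sqrt{1 + g}$)
$D{\left(8,-4 \right)} \left(\left(226 + 22758\right) + c{\left(n{\left(12 \right)} \right)}\right) = 12 \cdot 8 \left(\left(226 + 22758\right) + \sqrt{1 + 12}\right) = 96 \left(22984 + \sqrt{13}\right) = 2206464 + 96 \sqrt{13}$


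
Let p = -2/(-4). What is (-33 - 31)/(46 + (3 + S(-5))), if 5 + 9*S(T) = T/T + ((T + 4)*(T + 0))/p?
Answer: -192/149 ≈ -1.2886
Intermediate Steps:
p = 1/2 (p = -2*(-1/4) = 1/2 ≈ 0.50000)
S(T) = -4/9 + 2*T*(4 + T)/9 (S(T) = -5/9 + (T/T + ((T + 4)*(T + 0))/(1/2))/9 = -5/9 + (1 + ((4 + T)*T)*2)/9 = -5/9 + (1 + (T*(4 + T))*2)/9 = -5/9 + (1 + 2*T*(4 + T))/9 = -5/9 + (1/9 + 2*T*(4 + T)/9) = -4/9 + 2*T*(4 + T)/9)
(-33 - 31)/(46 + (3 + S(-5))) = (-33 - 31)/(46 + (3 + (-4/9 + (2/9)*(-5)**2 + (8/9)*(-5)))) = -64/(46 + (3 + (-4/9 + (2/9)*25 - 40/9))) = -64/(46 + (3 + (-4/9 + 50/9 - 40/9))) = -64/(46 + (3 + 2/3)) = -64/(46 + 11/3) = -64/(149/3) = (3/149)*(-64) = -192/149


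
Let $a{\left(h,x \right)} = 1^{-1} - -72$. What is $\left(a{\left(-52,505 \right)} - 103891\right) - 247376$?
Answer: $-351194$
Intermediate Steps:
$a{\left(h,x \right)} = 73$ ($a{\left(h,x \right)} = 1 + 72 = 73$)
$\left(a{\left(-52,505 \right)} - 103891\right) - 247376 = \left(73 - 103891\right) - 247376 = -103818 - 247376 = -351194$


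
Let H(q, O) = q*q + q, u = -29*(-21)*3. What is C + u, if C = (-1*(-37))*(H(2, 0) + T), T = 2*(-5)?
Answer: 1679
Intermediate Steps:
T = -10
u = 1827 (u = 609*3 = 1827)
H(q, O) = q + q² (H(q, O) = q² + q = q + q²)
C = -148 (C = (-1*(-37))*(2*(1 + 2) - 10) = 37*(2*3 - 10) = 37*(6 - 10) = 37*(-4) = -148)
C + u = -148 + 1827 = 1679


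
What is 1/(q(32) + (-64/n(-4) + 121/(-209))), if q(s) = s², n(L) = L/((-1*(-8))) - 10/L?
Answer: 19/18837 ≈ 0.0010087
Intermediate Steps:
n(L) = -10/L + L/8 (n(L) = L/8 - 10/L = -10/L + L/8)
1/(q(32) + (-64/n(-4) + 121/(-209))) = 1/(32² + (-64/(-10/(-4) + (⅛)*(-4)) + 121/(-209))) = 1/(1024 + (-64/(-10*(-¼) - ½) + 121*(-1/209))) = 1/(1024 + (-64/(5/2 - ½) - 11/19)) = 1/(1024 + (-64/2 - 11/19)) = 1/(1024 + (-64*½ - 11/19)) = 1/(1024 + (-32 - 11/19)) = 1/(1024 - 619/19) = 1/(18837/19) = 19/18837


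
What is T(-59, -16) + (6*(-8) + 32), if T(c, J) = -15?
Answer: -31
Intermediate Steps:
T(-59, -16) + (6*(-8) + 32) = -15 + (6*(-8) + 32) = -15 + (-48 + 32) = -15 - 16 = -31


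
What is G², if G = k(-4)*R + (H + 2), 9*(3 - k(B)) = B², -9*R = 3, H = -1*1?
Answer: 256/729 ≈ 0.35117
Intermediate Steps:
H = -1
R = -⅓ (R = -⅑*3 = -⅓ ≈ -0.33333)
k(B) = 3 - B²/9
G = 16/27 (G = (3 - ⅑*(-4)²)*(-⅓) + (-1 + 2) = (3 - ⅑*16)*(-⅓) + 1 = (3 - 16/9)*(-⅓) + 1 = (11/9)*(-⅓) + 1 = -11/27 + 1 = 16/27 ≈ 0.59259)
G² = (16/27)² = 256/729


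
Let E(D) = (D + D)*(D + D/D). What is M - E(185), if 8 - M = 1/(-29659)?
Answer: -2040895107/29659 ≈ -68812.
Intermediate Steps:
M = 237273/29659 (M = 8 - 1/(-29659) = 8 - 1*(-1/29659) = 8 + 1/29659 = 237273/29659 ≈ 8.0000)
E(D) = 2*D*(1 + D) (E(D) = (2*D)*(D + 1) = (2*D)*(1 + D) = 2*D*(1 + D))
M - E(185) = 237273/29659 - 2*185*(1 + 185) = 237273/29659 - 2*185*186 = 237273/29659 - 1*68820 = 237273/29659 - 68820 = -2040895107/29659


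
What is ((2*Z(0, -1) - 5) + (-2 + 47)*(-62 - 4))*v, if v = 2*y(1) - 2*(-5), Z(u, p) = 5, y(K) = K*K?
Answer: -35580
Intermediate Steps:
y(K) = K²
v = 12 (v = 2*1² - 2*(-5) = 2*1 + 10 = 2 + 10 = 12)
((2*Z(0, -1) - 5) + (-2 + 47)*(-62 - 4))*v = ((2*5 - 5) + (-2 + 47)*(-62 - 4))*12 = ((10 - 5) + 45*(-66))*12 = (5 - 2970)*12 = -2965*12 = -35580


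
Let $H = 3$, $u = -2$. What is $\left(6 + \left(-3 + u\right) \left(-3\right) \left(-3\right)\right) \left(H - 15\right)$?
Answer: $468$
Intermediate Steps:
$\left(6 + \left(-3 + u\right) \left(-3\right) \left(-3\right)\right) \left(H - 15\right) = \left(6 + \left(-3 - 2\right) \left(-3\right) \left(-3\right)\right) \left(3 - 15\right) = \left(6 + \left(-5\right) \left(-3\right) \left(-3\right)\right) \left(3 - 15\right) = \left(6 + 15 \left(-3\right)\right) \left(-12\right) = \left(6 - 45\right) \left(-12\right) = \left(-39\right) \left(-12\right) = 468$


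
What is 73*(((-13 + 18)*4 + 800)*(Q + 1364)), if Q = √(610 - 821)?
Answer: 81649040 + 59860*I*√211 ≈ 8.1649e+7 + 8.6952e+5*I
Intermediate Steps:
Q = I*√211 (Q = √(-211) = I*√211 ≈ 14.526*I)
73*(((-13 + 18)*4 + 800)*(Q + 1364)) = 73*(((-13 + 18)*4 + 800)*(I*√211 + 1364)) = 73*((5*4 + 800)*(1364 + I*√211)) = 73*((20 + 800)*(1364 + I*√211)) = 73*(820*(1364 + I*√211)) = 73*(1118480 + 820*I*√211) = 81649040 + 59860*I*√211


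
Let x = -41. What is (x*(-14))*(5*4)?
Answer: 11480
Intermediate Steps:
(x*(-14))*(5*4) = (-41*(-14))*(5*4) = 574*20 = 11480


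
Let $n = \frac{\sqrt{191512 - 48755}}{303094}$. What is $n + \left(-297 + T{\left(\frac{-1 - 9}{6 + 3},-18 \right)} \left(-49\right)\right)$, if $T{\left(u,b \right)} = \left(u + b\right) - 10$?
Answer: $\frac{10165}{9} + \frac{\sqrt{142757}}{303094} \approx 1129.4$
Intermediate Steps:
$T{\left(u,b \right)} = -10 + b + u$ ($T{\left(u,b \right)} = \left(b + u\right) - 10 = -10 + b + u$)
$n = \frac{\sqrt{142757}}{303094}$ ($n = \sqrt{142757} \cdot \frac{1}{303094} = \frac{\sqrt{142757}}{303094} \approx 0.0012466$)
$n + \left(-297 + T{\left(\frac{-1 - 9}{6 + 3},-18 \right)} \left(-49\right)\right) = \frac{\sqrt{142757}}{303094} - \left(297 - \left(-10 - 18 + \frac{-1 - 9}{6 + 3}\right) \left(-49\right)\right) = \frac{\sqrt{142757}}{303094} - \left(297 - \left(-10 - 18 - \frac{10}{9}\right) \left(-49\right)\right) = \frac{\sqrt{142757}}{303094} - - \frac{10165}{9} = \frac{\sqrt{142757}}{303094} + \left(-297 + \frac{12838}{9}\right) = \frac{\sqrt{142757}}{303094} + \frac{10165}{9} = \frac{10165}{9} + \frac{\sqrt{142757}}{303094}$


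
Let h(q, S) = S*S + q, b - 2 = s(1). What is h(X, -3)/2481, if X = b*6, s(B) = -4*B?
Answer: -1/827 ≈ -0.0012092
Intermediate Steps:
b = -2 (b = 2 - 4*1 = 2 - 4 = -2)
X = -12 (X = -2*6 = -12)
h(q, S) = q + S**2 (h(q, S) = S**2 + q = q + S**2)
h(X, -3)/2481 = (-12 + (-3)**2)/2481 = (-12 + 9)/2481 = (1/2481)*(-3) = -1/827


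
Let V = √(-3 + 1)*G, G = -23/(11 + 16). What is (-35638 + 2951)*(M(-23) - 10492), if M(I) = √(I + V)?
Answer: 342952004 - 32687*√(-1863 - 69*I*√2)/9 ≈ 3.4295e+8 + 1.5682e+5*I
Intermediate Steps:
G = -23/27 ≈ -0.85185
V = -23*I*√2/27 (V = √(-3 + 1)*(-23/27) = √(-2)*(-23/27) = (I*√2)*(-23/27) = -23*I*√2/27 ≈ -1.2047*I)
M(I) = √(I - 23*I*√2/27)
(-35638 + 2951)*(M(-23) - 10492) = (-35638 + 2951)*(√(81*(-23) - 69*I*√2)/9 - 10492) = -32687*(√(-1863 - 69*I*√2)/9 - 10492) = -32687*(-10492 + √(-1863 - 69*I*√2)/9) = 342952004 - 32687*√(-1863 - 69*I*√2)/9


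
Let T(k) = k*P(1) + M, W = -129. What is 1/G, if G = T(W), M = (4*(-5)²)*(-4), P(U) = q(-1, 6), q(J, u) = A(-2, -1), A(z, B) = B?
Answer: -1/271 ≈ -0.0036900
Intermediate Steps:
q(J, u) = -1
P(U) = -1
M = -400 (M = (4*25)*(-4) = 100*(-4) = -400)
T(k) = -400 - k (T(k) = k*(-1) - 400 = -k - 400 = -400 - k)
G = -271 (G = -400 - 1*(-129) = -400 + 129 = -271)
1/G = 1/(-271) = -1/271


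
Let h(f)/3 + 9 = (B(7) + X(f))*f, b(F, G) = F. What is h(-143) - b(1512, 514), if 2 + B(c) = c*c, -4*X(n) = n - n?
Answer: -21702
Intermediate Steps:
X(n) = 0 (X(n) = -(n - n)/4 = -¼*0 = 0)
B(c) = -2 + c² (B(c) = -2 + c*c = -2 + c²)
h(f) = -27 + 141*f (h(f) = -27 + 3*(((-2 + 7²) + 0)*f) = -27 + 3*(((-2 + 49) + 0)*f) = -27 + 3*((47 + 0)*f) = -27 + 3*(47*f) = -27 + 141*f)
h(-143) - b(1512, 514) = (-27 + 141*(-143)) - 1*1512 = (-27 - 20163) - 1512 = -20190 - 1512 = -21702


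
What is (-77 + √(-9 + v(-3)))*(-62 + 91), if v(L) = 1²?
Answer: -2233 + 58*I*√2 ≈ -2233.0 + 82.024*I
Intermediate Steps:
v(L) = 1
(-77 + √(-9 + v(-3)))*(-62 + 91) = (-77 + √(-9 + 1))*(-62 + 91) = (-77 + √(-8))*29 = (-77 + 2*I*√2)*29 = -2233 + 58*I*√2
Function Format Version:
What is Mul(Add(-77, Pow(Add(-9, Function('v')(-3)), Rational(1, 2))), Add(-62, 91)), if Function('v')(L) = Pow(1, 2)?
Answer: Add(-2233, Mul(58, I, Pow(2, Rational(1, 2)))) ≈ Add(-2233.0, Mul(82.024, I))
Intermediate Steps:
Function('v')(L) = 1
Mul(Add(-77, Pow(Add(-9, Function('v')(-3)), Rational(1, 2))), Add(-62, 91)) = Mul(Add(-77, Pow(Add(-9, 1), Rational(1, 2))), Add(-62, 91)) = Mul(Add(-77, Pow(-8, Rational(1, 2))), 29) = Mul(Add(-77, Mul(2, I, Pow(2, Rational(1, 2)))), 29) = Add(-2233, Mul(58, I, Pow(2, Rational(1, 2))))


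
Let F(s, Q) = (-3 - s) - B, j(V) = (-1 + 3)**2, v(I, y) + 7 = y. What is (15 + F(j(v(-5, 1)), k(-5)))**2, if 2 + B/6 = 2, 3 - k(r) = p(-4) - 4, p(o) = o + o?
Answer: 64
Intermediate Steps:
v(I, y) = -7 + y
p(o) = 2*o
k(r) = 15 (k(r) = 3 - (2*(-4) - 4) = 3 - (-8 - 4) = 3 - 1*(-12) = 3 + 12 = 15)
B = 0 (B = -12 + 6*2 = -12 + 12 = 0)
j(V) = 4 (j(V) = 2**2 = 4)
F(s, Q) = -3 - s (F(s, Q) = (-3 - s) - 1*0 = (-3 - s) + 0 = -3 - s)
(15 + F(j(v(-5, 1)), k(-5)))**2 = (15 + (-3 - 1*4))**2 = (15 + (-3 - 4))**2 = (15 - 7)**2 = 8**2 = 64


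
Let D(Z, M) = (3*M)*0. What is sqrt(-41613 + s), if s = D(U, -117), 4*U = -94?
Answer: I*sqrt(41613) ≈ 203.99*I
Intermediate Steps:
U = -47/2 (U = (1/4)*(-94) = -47/2 ≈ -23.500)
D(Z, M) = 0
s = 0
sqrt(-41613 + s) = sqrt(-41613 + 0) = sqrt(-41613) = I*sqrt(41613)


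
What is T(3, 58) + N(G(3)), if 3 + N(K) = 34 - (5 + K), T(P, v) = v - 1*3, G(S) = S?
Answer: 78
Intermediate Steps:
T(P, v) = -3 + v (T(P, v) = v - 3 = -3 + v)
N(K) = 26 - K (N(K) = -3 + (34 - (5 + K)) = -3 + (34 + (-5 - K)) = -3 + (29 - K) = 26 - K)
T(3, 58) + N(G(3)) = (-3 + 58) + (26 - 1*3) = 55 + (26 - 3) = 55 + 23 = 78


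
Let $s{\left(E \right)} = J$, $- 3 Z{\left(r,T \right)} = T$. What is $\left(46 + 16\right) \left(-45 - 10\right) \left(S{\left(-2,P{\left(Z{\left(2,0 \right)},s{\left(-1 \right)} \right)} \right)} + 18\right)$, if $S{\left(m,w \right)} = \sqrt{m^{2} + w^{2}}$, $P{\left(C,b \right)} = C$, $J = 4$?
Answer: $-68200$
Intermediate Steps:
$Z{\left(r,T \right)} = - \frac{T}{3}$
$s{\left(E \right)} = 4$
$\left(46 + 16\right) \left(-45 - 10\right) \left(S{\left(-2,P{\left(Z{\left(2,0 \right)},s{\left(-1 \right)} \right)} \right)} + 18\right) = \left(46 + 16\right) \left(-45 - 10\right) \left(\sqrt{\left(-2\right)^{2} + \left(\left(- \frac{1}{3}\right) 0\right)^{2}} + 18\right) = 62 \left(-55\right) \left(\sqrt{4 + 0^{2}} + 18\right) = - 3410 \left(\sqrt{4 + 0} + 18\right) = - 3410 \left(\sqrt{4} + 18\right) = - 3410 \left(2 + 18\right) = \left(-3410\right) 20 = -68200$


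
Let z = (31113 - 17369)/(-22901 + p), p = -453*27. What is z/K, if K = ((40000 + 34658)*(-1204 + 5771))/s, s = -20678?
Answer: 35524804/1497339392169 ≈ 2.3725e-5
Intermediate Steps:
p = -12231
z = -3436/8783 (z = (31113 - 17369)/(-22901 - 12231) = 13744/(-35132) = 13744*(-1/35132) = -3436/8783 ≈ -0.39121)
K = -170481543/10339 (K = ((40000 + 34658)*(-1204 + 5771))/(-20678) = (74658*4567)*(-1/20678) = 340963086*(-1/20678) = -170481543/10339 ≈ -16489.)
z/K = -3436/(8783*(-170481543/10339)) = -3436/8783*(-10339/170481543) = 35524804/1497339392169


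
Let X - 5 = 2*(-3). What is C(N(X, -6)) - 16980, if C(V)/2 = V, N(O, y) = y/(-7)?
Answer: -118848/7 ≈ -16978.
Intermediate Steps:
X = -1 (X = 5 + 2*(-3) = 5 - 6 = -1)
N(O, y) = -y/7 (N(O, y) = y*(-⅐) = -y/7)
C(V) = 2*V
C(N(X, -6)) - 16980 = 2*(-⅐*(-6)) - 16980 = 2*(6/7) - 16980 = 12/7 - 16980 = -118848/7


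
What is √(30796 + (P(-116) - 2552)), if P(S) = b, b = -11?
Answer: 3*√3137 ≈ 168.03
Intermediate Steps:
P(S) = -11
√(30796 + (P(-116) - 2552)) = √(30796 + (-11 - 2552)) = √(30796 - 2563) = √28233 = 3*√3137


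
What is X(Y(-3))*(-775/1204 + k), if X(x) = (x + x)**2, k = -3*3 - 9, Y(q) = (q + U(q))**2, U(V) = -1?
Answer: -5746432/301 ≈ -19091.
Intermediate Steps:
Y(q) = (-1 + q)**2 (Y(q) = (q - 1)**2 = (-1 + q)**2)
k = -18 (k = -9 - 9 = -18)
X(x) = 4*x**2 (X(x) = (2*x)**2 = 4*x**2)
X(Y(-3))*(-775/1204 + k) = (4*((-1 - 3)**2)**2)*(-775/1204 - 18) = (4*((-4)**2)**2)*(-775*1/1204 - 18) = (4*16**2)*(-775/1204 - 18) = (4*256)*(-22447/1204) = 1024*(-22447/1204) = -5746432/301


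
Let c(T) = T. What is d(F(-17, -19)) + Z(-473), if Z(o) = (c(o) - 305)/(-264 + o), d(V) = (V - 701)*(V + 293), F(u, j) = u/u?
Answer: -151673822/737 ≈ -2.0580e+5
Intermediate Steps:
F(u, j) = 1
d(V) = (-701 + V)*(293 + V)
Z(o) = (-305 + o)/(-264 + o) (Z(o) = (o - 305)/(-264 + o) = (-305 + o)/(-264 + o))
d(F(-17, -19)) + Z(-473) = (-205393 + 1² - 408*1) + (-305 - 473)/(-264 - 473) = (-205393 + 1 - 408) - 778/(-737) = -205800 - 1/737*(-778) = -205800 + 778/737 = -151673822/737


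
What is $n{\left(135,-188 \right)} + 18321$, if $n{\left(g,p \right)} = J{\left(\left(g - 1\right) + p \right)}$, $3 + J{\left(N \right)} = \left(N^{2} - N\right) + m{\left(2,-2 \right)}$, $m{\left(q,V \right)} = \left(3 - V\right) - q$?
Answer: $21291$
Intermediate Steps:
$m{\left(q,V \right)} = 3 - V - q$
$J{\left(N \right)} = N^{2} - N$ ($J{\left(N \right)} = -3 - \left(-3 + N - N^{2}\right) = -3 + \left(\left(N^{2} - N\right) + \left(3 + 2 - 2\right)\right) = -3 + \left(\left(N^{2} - N\right) + 3\right) = -3 + \left(3 + N^{2} - N\right) = N^{2} - N$)
$n{\left(g,p \right)} = \left(-1 + g + p\right) \left(-2 + g + p\right)$ ($n{\left(g,p \right)} = \left(\left(g - 1\right) + p\right) \left(-1 + \left(\left(g - 1\right) + p\right)\right) = \left(\left(-1 + g\right) + p\right) \left(-1 + \left(\left(-1 + g\right) + p\right)\right) = \left(-1 + g + p\right) \left(-1 + \left(-1 + g + p\right)\right) = \left(-1 + g + p\right) \left(-2 + g + p\right)$)
$n{\left(135,-188 \right)} + 18321 = \left(1 + \left(-1 + 135 - 188\right)^{2} - 135 - -188\right) + 18321 = \left(1 + \left(-54\right)^{2} - 135 + 188\right) + 18321 = \left(1 + 2916 - 135 + 188\right) + 18321 = 2970 + 18321 = 21291$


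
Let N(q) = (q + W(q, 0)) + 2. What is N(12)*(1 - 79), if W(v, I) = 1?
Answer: -1170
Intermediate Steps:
N(q) = 3 + q (N(q) = (q + 1) + 2 = (1 + q) + 2 = 3 + q)
N(12)*(1 - 79) = (3 + 12)*(1 - 79) = 15*(-78) = -1170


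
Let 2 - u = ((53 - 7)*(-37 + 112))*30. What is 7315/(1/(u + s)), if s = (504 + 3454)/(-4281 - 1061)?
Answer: -2022196177155/2671 ≈ -7.5709e+8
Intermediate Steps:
u = -103498 (u = 2 - (53 - 7)*(-37 + 112)*30 = 2 - 46*75*30 = 2 - 3450*30 = 2 - 1*103500 = 2 - 103500 = -103498)
s = -1979/2671 (s = 3958/(-5342) = 3958*(-1/5342) = -1979/2671 ≈ -0.74092)
7315/(1/(u + s)) = 7315/(1/(-103498 - 1979/2671)) = 7315/(1/(-276445137/2671)) = 7315/(-2671/276445137) = 7315*(-276445137/2671) = -2022196177155/2671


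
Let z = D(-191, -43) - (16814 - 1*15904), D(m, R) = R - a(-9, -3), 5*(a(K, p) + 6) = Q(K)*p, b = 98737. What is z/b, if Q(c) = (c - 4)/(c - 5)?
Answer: -66251/6911590 ≈ -0.0095855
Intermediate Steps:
Q(c) = (-4 + c)/(-5 + c)
a(K, p) = -6 + p*(-4 + K)/(5*(-5 + K)) (a(K, p) = -6 + (((-4 + K)/(-5 + K))*p)/5 = -6 + (p*(-4 + K)/(-5 + K))/5 = -6 + p*(-4 + K)/(5*(-5 + K)))
D(m, R) = 459/70 + R (D(m, R) = R - (150 - 30*(-9) - 3*(-4 - 9))/(5*(-5 - 9)) = R - (150 + 270 - 3*(-13))/(5*(-14)) = R - (-1)*(150 + 270 + 39)/(5*14) = R - (-1)*459/(5*14) = R - 1*(-459/70) = R + 459/70 = 459/70 + R)
z = -66251/70 (z = (459/70 - 43) - (16814 - 1*15904) = -2551/70 - (16814 - 15904) = -2551/70 - 1*910 = -2551/70 - 910 = -66251/70 ≈ -946.44)
z/b = -66251/70/98737 = -66251/70*1/98737 = -66251/6911590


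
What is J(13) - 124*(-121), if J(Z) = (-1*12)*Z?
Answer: 14848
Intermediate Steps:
J(Z) = -12*Z
J(13) - 124*(-121) = -12*13 - 124*(-121) = -156 + 15004 = 14848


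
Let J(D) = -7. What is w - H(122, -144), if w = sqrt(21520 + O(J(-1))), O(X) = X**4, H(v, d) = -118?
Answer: 118 + sqrt(23921) ≈ 272.66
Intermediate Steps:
w = sqrt(23921) (w = sqrt(21520 + (-7)**4) = sqrt(21520 + 2401) = sqrt(23921) ≈ 154.66)
w - H(122, -144) = sqrt(23921) - 1*(-118) = sqrt(23921) + 118 = 118 + sqrt(23921)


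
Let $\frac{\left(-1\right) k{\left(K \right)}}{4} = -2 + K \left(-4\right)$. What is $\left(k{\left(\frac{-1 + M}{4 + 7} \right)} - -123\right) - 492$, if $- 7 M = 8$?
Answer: $- \frac{28037}{77} \approx -364.12$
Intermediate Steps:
$M = - \frac{8}{7}$ ($M = \left(- \frac{1}{7}\right) 8 = - \frac{8}{7} \approx -1.1429$)
$k{\left(K \right)} = 8 + 16 K$ ($k{\left(K \right)} = - 4 \left(-2 + K \left(-4\right)\right) = - 4 \left(-2 - 4 K\right) = 8 + 16 K$)
$\left(k{\left(\frac{-1 + M}{4 + 7} \right)} - -123\right) - 492 = \left(\left(8 + 16 \frac{-1 - \frac{8}{7}}{4 + 7}\right) - -123\right) - 492 = \left(\left(8 + 16 \left(- \frac{15}{7 \cdot 11}\right)\right) + 123\right) - 492 = \left(\left(8 + 16 \left(\left(- \frac{15}{7}\right) \frac{1}{11}\right)\right) + 123\right) - 492 = \left(\left(8 + 16 \left(- \frac{15}{77}\right)\right) + 123\right) - 492 = \left(\left(8 - \frac{240}{77}\right) + 123\right) - 492 = \left(\frac{376}{77} + 123\right) - 492 = \frac{9847}{77} - 492 = - \frac{28037}{77}$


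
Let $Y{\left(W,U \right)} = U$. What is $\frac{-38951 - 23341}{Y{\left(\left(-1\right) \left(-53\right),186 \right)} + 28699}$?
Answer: $- \frac{62292}{28885} \approx -2.1566$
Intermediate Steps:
$\frac{-38951 - 23341}{Y{\left(\left(-1\right) \left(-53\right),186 \right)} + 28699} = \frac{-38951 - 23341}{186 + 28699} = - \frac{62292}{28885}$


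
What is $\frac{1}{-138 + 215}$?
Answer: $\frac{1}{77} \approx 0.012987$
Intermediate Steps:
$\frac{1}{-138 + 215} = \frac{1}{77}$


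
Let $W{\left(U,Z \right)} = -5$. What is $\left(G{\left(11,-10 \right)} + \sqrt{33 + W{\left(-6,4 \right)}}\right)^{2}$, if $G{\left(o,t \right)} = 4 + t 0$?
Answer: $44 + 16 \sqrt{7} \approx 86.332$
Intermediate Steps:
$G{\left(o,t \right)} = 4$ ($G{\left(o,t \right)} = 4 + 0 = 4$)
$\left(G{\left(11,-10 \right)} + \sqrt{33 + W{\left(-6,4 \right)}}\right)^{2} = \left(4 + \sqrt{33 - 5}\right)^{2} = \left(4 + \sqrt{28}\right)^{2} = \left(4 + 2 \sqrt{7}\right)^{2}$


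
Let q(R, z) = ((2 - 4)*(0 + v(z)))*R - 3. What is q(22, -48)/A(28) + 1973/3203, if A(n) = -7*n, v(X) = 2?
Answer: 96883/89684 ≈ 1.0803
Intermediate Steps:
q(R, z) = -3 - 4*R (q(R, z) = ((2 - 4)*(0 + 2))*R - 3 = (-2*2)*R - 3 = -4*R - 3 = -3 - 4*R)
q(22, -48)/A(28) + 1973/3203 = (-3 - 4*22)/((-7*28)) + 1973/3203 = (-3 - 88)/(-196) + 1973*(1/3203) = -91*(-1/196) + 1973/3203 = 13/28 + 1973/3203 = 96883/89684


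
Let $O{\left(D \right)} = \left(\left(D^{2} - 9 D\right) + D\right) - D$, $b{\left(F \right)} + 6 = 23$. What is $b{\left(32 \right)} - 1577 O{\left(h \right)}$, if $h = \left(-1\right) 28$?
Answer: $-1633755$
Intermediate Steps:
$h = -28$
$b{\left(F \right)} = 17$ ($b{\left(F \right)} = -6 + 23 = 17$)
$O{\left(D \right)} = D^{2} - 9 D$ ($O{\left(D \right)} = \left(D^{2} - 8 D\right) - D = D^{2} - 9 D$)
$b{\left(32 \right)} - 1577 O{\left(h \right)} = 17 - 1577 \left(- 28 \left(-9 - 28\right)\right) = 17 - 1577 \left(\left(-28\right) \left(-37\right)\right) = 17 - 1633772 = -1633755$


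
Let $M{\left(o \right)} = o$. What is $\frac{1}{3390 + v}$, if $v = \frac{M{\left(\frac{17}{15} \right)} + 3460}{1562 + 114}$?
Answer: $\frac{25140}{85276517} \approx 0.00029481$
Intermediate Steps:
$v = \frac{51917}{25140}$ ($v = \frac{\frac{17}{15} + 3460}{1562 + 114} = \frac{17 \cdot \frac{1}{15} + 3460}{1676} = \left(\frac{17}{15} + 3460\right) \frac{1}{1676} = \frac{51917}{15} \cdot \frac{1}{1676} = \frac{51917}{25140} \approx 2.0651$)
$\frac{1}{3390 + v} = \frac{1}{3390 + \frac{51917}{25140}} = \frac{1}{\frac{85276517}{25140}} = \frac{25140}{85276517}$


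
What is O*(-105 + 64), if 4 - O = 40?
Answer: 1476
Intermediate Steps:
O = -36 (O = 4 - 1*40 = 4 - 40 = -36)
O*(-105 + 64) = -36*(-105 + 64) = -36*(-41) = 1476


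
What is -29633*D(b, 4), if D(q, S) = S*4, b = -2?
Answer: -474128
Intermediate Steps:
D(q, S) = 4*S
-29633*D(b, 4) = -118532*4 = -29633*16 = -474128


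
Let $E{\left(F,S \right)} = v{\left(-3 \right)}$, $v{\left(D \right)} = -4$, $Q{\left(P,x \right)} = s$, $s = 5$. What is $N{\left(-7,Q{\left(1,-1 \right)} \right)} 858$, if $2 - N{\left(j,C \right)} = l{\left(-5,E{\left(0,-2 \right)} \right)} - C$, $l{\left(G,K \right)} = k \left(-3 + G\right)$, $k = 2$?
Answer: $19734$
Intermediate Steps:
$Q{\left(P,x \right)} = 5$
$E{\left(F,S \right)} = -4$
$l{\left(G,K \right)} = -6 + 2 G$ ($l{\left(G,K \right)} = 2 \left(-3 + G\right) = -6 + 2 G$)
$N{\left(j,C \right)} = 18 + C$ ($N{\left(j,C \right)} = 2 - \left(\left(-6 + 2 \left(-5\right)\right) - C\right) = 2 - \left(\left(-6 - 10\right) - C\right) = 2 - \left(-16 - C\right) = 2 + \left(16 + C\right) = 18 + C$)
$N{\left(-7,Q{\left(1,-1 \right)} \right)} 858 = \left(18 + 5\right) 858 = 23 \cdot 858 = 19734$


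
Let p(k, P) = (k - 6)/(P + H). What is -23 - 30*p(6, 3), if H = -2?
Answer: -23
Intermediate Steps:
p(k, P) = (-6 + k)/(-2 + P) (p(k, P) = (k - 6)/(P - 2) = (-6 + k)/(-2 + P))
-23 - 30*p(6, 3) = -23 - 30*(-6 + 6)/(-2 + 3) = -23 - 30*0/1 = -23 - 30*0 = -23 + 0 = -23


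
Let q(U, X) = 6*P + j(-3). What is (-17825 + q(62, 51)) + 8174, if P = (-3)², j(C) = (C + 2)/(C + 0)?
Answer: -28790/3 ≈ -9596.7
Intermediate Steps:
j(C) = (2 + C)/C
P = 9
q(U, X) = 163/3 (q(U, X) = 6*9 + (2 - 3)/(-3) = 54 - ⅓*(-1) = 54 + ⅓ = 163/3)
(-17825 + q(62, 51)) + 8174 = (-17825 + 163/3) + 8174 = -53312/3 + 8174 = -28790/3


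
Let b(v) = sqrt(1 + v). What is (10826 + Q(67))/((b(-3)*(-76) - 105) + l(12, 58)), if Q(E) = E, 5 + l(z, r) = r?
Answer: -47203/1188 + 68989*I*sqrt(2)/1188 ≈ -39.733 + 82.126*I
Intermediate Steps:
l(z, r) = -5 + r
(10826 + Q(67))/((b(-3)*(-76) - 105) + l(12, 58)) = (10826 + 67)/((sqrt(1 - 3)*(-76) - 105) + (-5 + 58)) = 10893/((sqrt(-2)*(-76) - 105) + 53) = 10893/(((I*sqrt(2))*(-76) - 105) + 53) = 10893/((-76*I*sqrt(2) - 105) + 53) = 10893/((-105 - 76*I*sqrt(2)) + 53) = 10893/(-52 - 76*I*sqrt(2))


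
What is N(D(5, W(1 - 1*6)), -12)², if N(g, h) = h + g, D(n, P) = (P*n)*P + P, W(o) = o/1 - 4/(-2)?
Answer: 900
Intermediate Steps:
W(o) = 2 + o (W(o) = o*1 - 4*(-½) = o + 2 = 2 + o)
D(n, P) = P + n*P² (D(n, P) = n*P² + P = P + n*P²)
N(g, h) = g + h
N(D(5, W(1 - 1*6)), -12)² = ((2 + (1 - 1*6))*(1 + (2 + (1 - 1*6))*5) - 12)² = ((2 + (1 - 6))*(1 + (2 + (1 - 6))*5) - 12)² = ((2 - 5)*(1 + (2 - 5)*5) - 12)² = (-3*(1 - 3*5) - 12)² = (-3*(1 - 15) - 12)² = (-3*(-14) - 12)² = (42 - 12)² = 30² = 900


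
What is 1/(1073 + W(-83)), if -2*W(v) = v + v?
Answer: 1/1156 ≈ 0.00086505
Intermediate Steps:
W(v) = -v (W(v) = -(v + v)/2 = -v)
1/(1073 + W(-83)) = 1/(1073 - 1*(-83)) = 1/(1073 + 83) = 1/1156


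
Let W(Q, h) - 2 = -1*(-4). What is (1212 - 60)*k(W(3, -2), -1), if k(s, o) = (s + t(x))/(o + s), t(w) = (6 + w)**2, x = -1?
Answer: 35712/5 ≈ 7142.4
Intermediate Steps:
W(Q, h) = 6 (W(Q, h) = 2 - 1*(-4) = 2 + 4 = 6)
k(s, o) = (25 + s)/(o + s) (k(s, o) = (s + (6 - 1)**2)/(o + s) = (s + 5**2)/(o + s) = (s + 25)/(o + s) = (25 + s)/(o + s))
(1212 - 60)*k(W(3, -2), -1) = (1212 - 60)*((25 + 6)/(-1 + 6)) = 1152*(31/5) = 35712/5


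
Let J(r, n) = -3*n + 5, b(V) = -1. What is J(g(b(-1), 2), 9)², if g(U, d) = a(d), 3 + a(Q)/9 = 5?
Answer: 484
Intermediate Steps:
a(Q) = 18 (a(Q) = -27 + 9*5 = -27 + 45 = 18)
g(U, d) = 18
J(r, n) = 5 - 3*n
J(g(b(-1), 2), 9)² = (5 - 3*9)² = (5 - 27)² = (-22)² = 484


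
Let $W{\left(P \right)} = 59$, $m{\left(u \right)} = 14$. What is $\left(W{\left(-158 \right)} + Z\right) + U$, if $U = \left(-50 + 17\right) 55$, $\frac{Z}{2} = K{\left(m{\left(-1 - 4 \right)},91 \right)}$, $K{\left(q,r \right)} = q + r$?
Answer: $-1546$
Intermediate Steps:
$Z = 210$ ($Z = 2 \left(14 + 91\right) = 2 \cdot 105 = 210$)
$U = -1815$ ($U = \left(-33\right) 55 = -1815$)
$\left(W{\left(-158 \right)} + Z\right) + U = \left(59 + 210\right) - 1815 = 269 - 1815 = -1546$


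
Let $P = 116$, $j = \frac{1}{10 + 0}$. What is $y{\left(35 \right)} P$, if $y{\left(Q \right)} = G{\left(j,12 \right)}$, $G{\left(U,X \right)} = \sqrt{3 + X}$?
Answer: $116 \sqrt{15} \approx 449.27$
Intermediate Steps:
$j = \frac{1}{10} \approx 0.1$
$y{\left(Q \right)} = \sqrt{15}$ ($y{\left(Q \right)} = \sqrt{3 + 12} = \sqrt{15}$)
$y{\left(35 \right)} P = \sqrt{15} \cdot 116 = 116 \sqrt{15}$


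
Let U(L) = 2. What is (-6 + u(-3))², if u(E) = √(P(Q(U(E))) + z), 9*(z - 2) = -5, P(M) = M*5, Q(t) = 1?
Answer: (18 - √58)²/9 ≈ 11.981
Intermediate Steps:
P(M) = 5*M
z = 13/9 (z = 2 + (⅑)*(-5) = 2 - 5/9 = 13/9 ≈ 1.4444)
u(E) = √58/3 (u(E) = √(5*1 + 13/9) = √(5 + 13/9) = √(58/9) = √58/3)
(-6 + u(-3))² = (-6 + √58/3)²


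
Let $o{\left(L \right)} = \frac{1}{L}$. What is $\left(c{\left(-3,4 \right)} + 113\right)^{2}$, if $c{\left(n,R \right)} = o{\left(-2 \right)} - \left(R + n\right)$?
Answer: $\frac{49729}{4} \approx 12432.0$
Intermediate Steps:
$c{\left(n,R \right)} = - \frac{1}{2} - R - n$ ($c{\left(n,R \right)} = \frac{1}{-2} - \left(R + n\right) = - \frac{1}{2} - \left(R + n\right) = - \frac{1}{2} - R - n$)
$\left(c{\left(-3,4 \right)} + 113\right)^{2} = \left(\left(- \frac{1}{2} - 4 - -3\right) + 113\right)^{2} = \left(\left(- \frac{1}{2} - 4 + 3\right) + 113\right)^{2} = \left(- \frac{3}{2} + 113\right)^{2} = \left(\frac{223}{2}\right)^{2} = \frac{49729}{4}$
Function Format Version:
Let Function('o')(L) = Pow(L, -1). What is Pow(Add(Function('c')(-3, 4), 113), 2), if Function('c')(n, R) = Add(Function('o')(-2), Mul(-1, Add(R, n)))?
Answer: Rational(49729, 4) ≈ 12432.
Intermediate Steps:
Function('c')(n, R) = Add(Rational(-1, 2), Mul(-1, R), Mul(-1, n)) (Function('c')(n, R) = Add(Pow(-2, -1), Mul(-1, Add(R, n))) = Add(Rational(-1, 2), Add(Mul(-1, R), Mul(-1, n))) = Add(Rational(-1, 2), Mul(-1, R), Mul(-1, n)))
Pow(Add(Function('c')(-3, 4), 113), 2) = Pow(Add(Add(Rational(-1, 2), Mul(-1, 4), Mul(-1, -3)), 113), 2) = Pow(Add(Add(Rational(-1, 2), -4, 3), 113), 2) = Pow(Add(Rational(-3, 2), 113), 2) = Pow(Rational(223, 2), 2) = Rational(49729, 4)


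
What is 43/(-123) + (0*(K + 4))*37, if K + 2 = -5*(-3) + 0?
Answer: -43/123 ≈ -0.34959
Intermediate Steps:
K = 13 (K = -2 + (-5*(-3) + 0) = -2 + (15 + 0) = -2 + 15 = 13)
43/(-123) + (0*(K + 4))*37 = 43/(-123) + (0*(13 + 4))*37 = 43*(-1/123) + (0*17)*37 = -43/123 + 0*37 = -43/123 + 0 = -43/123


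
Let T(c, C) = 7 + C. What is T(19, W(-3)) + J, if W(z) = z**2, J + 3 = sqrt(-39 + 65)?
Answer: 13 + sqrt(26) ≈ 18.099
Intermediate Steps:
J = -3 + sqrt(26) (J = -3 + sqrt(-39 + 65) = -3 + sqrt(26) ≈ 2.0990)
T(19, W(-3)) + J = (7 + (-3)**2) + (-3 + sqrt(26)) = (7 + 9) + (-3 + sqrt(26)) = 16 + (-3 + sqrt(26)) = 13 + sqrt(26)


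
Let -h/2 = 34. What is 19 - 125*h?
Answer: 8519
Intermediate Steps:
h = -68 (h = -2*34 = -68)
19 - 125*h = 19 - 125*(-68) = 19 + 8500 = 8519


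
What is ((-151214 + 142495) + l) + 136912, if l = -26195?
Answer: 101998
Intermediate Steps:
((-151214 + 142495) + l) + 136912 = ((-151214 + 142495) - 26195) + 136912 = (-8719 - 26195) + 136912 = -34914 + 136912 = 101998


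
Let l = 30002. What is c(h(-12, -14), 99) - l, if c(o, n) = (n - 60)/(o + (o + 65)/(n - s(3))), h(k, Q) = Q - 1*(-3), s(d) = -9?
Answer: -210040/7 ≈ -30006.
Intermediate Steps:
h(k, Q) = 3 + Q (h(k, Q) = Q + 3 = 3 + Q)
c(o, n) = (-60 + n)/(o + (65 + o)/(9 + n)) (c(o, n) = (n - 60)/(o + (o + 65)/(n - 1*(-9))) = (-60 + n)/(o + (65 + o)/(n + 9)) = (-60 + n)/(o + (65 + o)/(9 + n)))
c(h(-12, -14), 99) - l = (-540 + 99² - 51*99)/(65 + 10*(3 - 14) + 99*(3 - 14)) - 1*30002 = (-540 + 9801 - 5049)/(65 + 10*(-11) + 99*(-11)) - 30002 = 4212/(65 - 110 - 1089) - 30002 = 4212/(-1134) - 30002 = -1/1134*4212 - 30002 = -26/7 - 30002 = -210040/7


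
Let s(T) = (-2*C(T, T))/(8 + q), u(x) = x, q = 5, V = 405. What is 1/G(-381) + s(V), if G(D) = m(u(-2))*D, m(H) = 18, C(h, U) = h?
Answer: -5554993/89154 ≈ -62.308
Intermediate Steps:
G(D) = 18*D
s(T) = -2*T/13 (s(T) = (-2*T)/(8 + 5) = -2*T/13)
1/G(-381) + s(V) = 1/(18*(-381)) - 2/13*405 = 1/(-6858) - 810/13 = -1/6858 - 810/13 = -5554993/89154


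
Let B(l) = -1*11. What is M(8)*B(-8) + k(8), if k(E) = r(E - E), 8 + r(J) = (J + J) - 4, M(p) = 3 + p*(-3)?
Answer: 219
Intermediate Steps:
M(p) = 3 - 3*p
r(J) = -12 + 2*J (r(J) = -8 + ((J + J) - 4) = -8 + (2*J - 4) = -8 + (-4 + 2*J) = -12 + 2*J)
B(l) = -11
k(E) = -12 (k(E) = -12 + 2*(E - E) = -12 + 2*0 = -12 + 0 = -12)
M(8)*B(-8) + k(8) = (3 - 3*8)*(-11) - 12 = (3 - 24)*(-11) - 12 = -21*(-11) - 12 = 231 - 12 = 219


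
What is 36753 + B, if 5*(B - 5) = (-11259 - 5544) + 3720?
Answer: 170707/5 ≈ 34141.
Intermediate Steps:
B = -13058/5 (B = 5 + ((-11259 - 5544) + 3720)/5 = 5 + (-16803 + 3720)/5 = 5 + (1/5)*(-13083) = 5 - 13083/5 = -13058/5 ≈ -2611.6)
36753 + B = 36753 - 13058/5 = 170707/5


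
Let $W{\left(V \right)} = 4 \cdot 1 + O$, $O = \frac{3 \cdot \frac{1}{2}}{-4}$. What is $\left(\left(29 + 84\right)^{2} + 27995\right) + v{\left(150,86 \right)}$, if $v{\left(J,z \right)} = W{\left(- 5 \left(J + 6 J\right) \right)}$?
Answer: $\frac{326141}{8} \approx 40768.0$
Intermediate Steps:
$O = - \frac{3}{8}$ ($O = 3 \cdot \frac{1}{2} \left(- \frac{1}{4}\right) = \frac{3}{2} \left(- \frac{1}{4}\right) = - \frac{3}{8} \approx -0.375$)
$W{\left(V \right)} = \frac{29}{8}$ ($W{\left(V \right)} = 4 \cdot 1 - \frac{3}{8} = 4 - \frac{3}{8} = \frac{29}{8}$)
$v{\left(J,z \right)} = \frac{29}{8}$
$\left(\left(29 + 84\right)^{2} + 27995\right) + v{\left(150,86 \right)} = \left(\left(29 + 84\right)^{2} + 27995\right) + \frac{29}{8} = \left(113^{2} + 27995\right) + \frac{29}{8} = \left(12769 + 27995\right) + \frac{29}{8} = 40764 + \frac{29}{8} = \frac{326141}{8}$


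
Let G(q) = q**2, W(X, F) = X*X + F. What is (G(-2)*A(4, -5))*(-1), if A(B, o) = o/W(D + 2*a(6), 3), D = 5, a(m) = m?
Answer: 5/73 ≈ 0.068493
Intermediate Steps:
W(X, F) = F + X**2 (W(X, F) = X**2 + F = F + X**2)
A(B, o) = o/292 (A(B, o) = o/(3 + (5 + 2*6)**2) = o/(3 + (5 + 12)**2) = o/(3 + 17**2) = o/(3 + 289) = o/292)
(G(-2)*A(4, -5))*(-1) = ((-2)**2*((1/292)*(-5)))*(-1) = (4*(-5/292))*(-1) = -5/73*(-1) = 5/73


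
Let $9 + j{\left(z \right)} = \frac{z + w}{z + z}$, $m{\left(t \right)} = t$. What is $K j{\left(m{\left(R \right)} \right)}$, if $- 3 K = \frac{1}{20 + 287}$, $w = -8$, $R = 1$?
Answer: $\frac{25}{1842} \approx 0.013572$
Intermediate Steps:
$j{\left(z \right)} = -9 + \frac{-8 + z}{2 z}$ ($j{\left(z \right)} = -9 + \frac{z - 8}{z + z} = -9 + \frac{-8 + z}{2 z}$)
$K = - \frac{1}{921}$ ($K = - \frac{1}{3 \left(20 + 287\right)} = - \frac{1}{3 \cdot 307} = \left(- \frac{1}{3}\right) \frac{1}{307} = - \frac{1}{921} \approx -0.0010858$)
$K j{\left(m{\left(R \right)} \right)} = - \frac{- \frac{17}{2} - \frac{4}{1}}{921} = - \frac{- \frac{17}{2} - 4}{921} = \left(- \frac{1}{921}\right) \left(- \frac{25}{2}\right) = \frac{25}{1842}$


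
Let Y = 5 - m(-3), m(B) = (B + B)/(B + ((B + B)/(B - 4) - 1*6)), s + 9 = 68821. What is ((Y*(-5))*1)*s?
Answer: -27868860/19 ≈ -1.4668e+6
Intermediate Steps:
s = 68812 (s = -9 + 68821 = 68812)
m(B) = 2*B/(-6 + B + 2*B/(-4 + B)) (m(B) = (2*B)/(B + ((2*B)/(-4 + B) - 6)) = (2*B)/(B + (2*B/(-4 + B) - 6)) = (2*B)/(B + (-6 + 2*B/(-4 + B))) = (2*B)/(-6 + B + 2*B/(-4 + B)) = 2*B/(-6 + B + 2*B/(-4 + B)))
Y = 81/19 (Y = 5 - 2*(-3)*(-4 - 3)/(24 + (-3)**2 - 8*(-3)) = 5 - 2*(-3)*(-7)/(24 + 9 + 24) = 5 - 2*(-3)*(-7)/57 = 5 - 1*14/19 = 5 - 14/19 = 81/19 ≈ 4.2632)
((Y*(-5))*1)*s = (((81/19)*(-5))*1)*68812 = -405/19*1*68812 = -405/19*68812 = -27868860/19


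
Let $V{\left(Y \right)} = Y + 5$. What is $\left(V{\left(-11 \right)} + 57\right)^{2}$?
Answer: $2601$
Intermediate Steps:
$V{\left(Y \right)} = 5 + Y$
$\left(V{\left(-11 \right)} + 57\right)^{2} = \left(\left(5 - 11\right) + 57\right)^{2} = \left(-6 + 57\right)^{2} = 51^{2} = 2601$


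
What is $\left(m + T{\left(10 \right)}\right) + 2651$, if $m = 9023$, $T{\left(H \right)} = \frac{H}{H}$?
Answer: $11675$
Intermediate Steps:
$T{\left(H \right)} = 1$
$\left(m + T{\left(10 \right)}\right) + 2651 = \left(9023 + 1\right) + 2651 = 9024 + 2651 = 11675$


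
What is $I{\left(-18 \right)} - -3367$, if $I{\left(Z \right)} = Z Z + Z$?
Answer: $3673$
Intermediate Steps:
$I{\left(Z \right)} = Z + Z^{2}$ ($I{\left(Z \right)} = Z^{2} + Z = Z + Z^{2}$)
$I{\left(-18 \right)} - -3367 = - 18 \left(1 - 18\right) - -3367 = \left(-18\right) \left(-17\right) + 3367 = 306 + 3367 = 3673$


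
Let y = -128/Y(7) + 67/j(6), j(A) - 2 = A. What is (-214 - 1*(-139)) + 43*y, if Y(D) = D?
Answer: -28065/56 ≈ -501.16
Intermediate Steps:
j(A) = 2 + A
y = -555/56 (y = -128/7 + 67/(2 + 6) = -128*1/7 + 67/8 = -128/7 + 67*(1/8) = -128/7 + 67/8 = -555/56 ≈ -9.9107)
(-214 - 1*(-139)) + 43*y = (-214 - 1*(-139)) + 43*(-555/56) = (-214 + 139) - 23865/56 = -75 - 23865/56 = -28065/56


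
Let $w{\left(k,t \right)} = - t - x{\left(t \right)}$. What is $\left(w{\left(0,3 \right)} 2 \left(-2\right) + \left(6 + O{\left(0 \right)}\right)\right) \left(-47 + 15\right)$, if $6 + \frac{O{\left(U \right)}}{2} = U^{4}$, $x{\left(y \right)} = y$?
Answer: $-576$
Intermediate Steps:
$w{\left(k,t \right)} = - 2 t$ ($w{\left(k,t \right)} = - t - t = - 2 t$)
$O{\left(U \right)} = -12 + 2 U^{4}$
$\left(w{\left(0,3 \right)} 2 \left(-2\right) + \left(6 + O{\left(0 \right)}\right)\right) \left(-47 + 15\right) = \left(\left(-2\right) 3 \cdot 2 \left(-2\right) + \left(6 - \left(12 - 2 \cdot 0^{4}\right)\right)\right) \left(-47 + 15\right) = \left(\left(-6\right) \left(-4\right) + \left(6 + \left(-12 + 2 \cdot 0\right)\right)\right) \left(-32\right) = \left(24 + \left(6 + \left(-12 + 0\right)\right)\right) \left(-32\right) = \left(24 + \left(6 - 12\right)\right) \left(-32\right) = \left(24 - 6\right) \left(-32\right) = 18 \left(-32\right) = -576$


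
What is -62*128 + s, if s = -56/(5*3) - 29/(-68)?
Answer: -8098093/1020 ≈ -7939.3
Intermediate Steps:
s = -3373/1020 (s = -56/15 - 29*(-1/68) = -56*1/15 + 29/68 = -56/15 + 29/68 = -3373/1020 ≈ -3.3069)
-62*128 + s = -62*128 - 3373/1020 = -7936 - 3373/1020 = -8098093/1020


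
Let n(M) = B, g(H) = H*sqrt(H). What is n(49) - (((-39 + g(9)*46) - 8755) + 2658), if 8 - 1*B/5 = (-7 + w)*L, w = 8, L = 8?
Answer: 4894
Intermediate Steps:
g(H) = H**(3/2)
B = 0 (B = 40 - 5*(-7 + 8)*8 = 40 - 5*8 = 40 - 40 = 0)
n(M) = 0
n(49) - (((-39 + g(9)*46) - 8755) + 2658) = 0 - (((-39 + 9**(3/2)*46) - 8755) + 2658) = 0 - (((-39 + 27*46) - 8755) + 2658) = 0 - (((-39 + 1242) - 8755) + 2658) = 0 - ((1203 - 8755) + 2658) = 0 - (-7552 + 2658) = 0 - 1*(-4894) = 0 + 4894 = 4894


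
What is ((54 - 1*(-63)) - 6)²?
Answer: 12321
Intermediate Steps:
((54 - 1*(-63)) - 6)² = ((54 + 63) - 6)² = (117 - 6)² = 111² = 12321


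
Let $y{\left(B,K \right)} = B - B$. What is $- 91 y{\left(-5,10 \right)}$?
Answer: $0$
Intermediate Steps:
$y{\left(B,K \right)} = 0$
$- 91 y{\left(-5,10 \right)} = \left(-91\right) 0 = 0$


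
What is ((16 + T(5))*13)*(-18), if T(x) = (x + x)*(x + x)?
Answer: -27144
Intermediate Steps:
T(x) = 4*x² (T(x) = (2*x)*(2*x) = 4*x²)
((16 + T(5))*13)*(-18) = ((16 + 4*5²)*13)*(-18) = ((16 + 4*25)*13)*(-18) = ((16 + 100)*13)*(-18) = (116*13)*(-18) = 1508*(-18) = -27144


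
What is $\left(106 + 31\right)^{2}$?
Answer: $18769$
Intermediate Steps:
$\left(106 + 31\right)^{2} = 137^{2} = 18769$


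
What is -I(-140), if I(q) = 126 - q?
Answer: -266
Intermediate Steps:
-I(-140) = -(126 - 1*(-140)) = -(126 + 140) = -1*266 = -266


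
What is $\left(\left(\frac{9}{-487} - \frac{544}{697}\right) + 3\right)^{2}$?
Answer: $\frac{1931426704}{398681089} \approx 4.8445$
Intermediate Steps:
$\left(\left(\frac{9}{-487} - \frac{544}{697}\right) + 3\right)^{2} = \left(\left(9 \left(- \frac{1}{487}\right) - \frac{32}{41}\right) + 3\right)^{2} = \left(\left(- \frac{9}{487} - \frac{32}{41}\right) + 3\right)^{2} = \left(- \frac{15953}{19967} + 3\right)^{2} = \left(\frac{43948}{19967}\right)^{2} = \frac{1931426704}{398681089}$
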